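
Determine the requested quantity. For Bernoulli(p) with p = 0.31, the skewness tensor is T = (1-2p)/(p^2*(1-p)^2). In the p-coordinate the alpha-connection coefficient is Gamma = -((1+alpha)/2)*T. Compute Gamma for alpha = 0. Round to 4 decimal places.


Skewness (Amari-Chentsov) tensor: T = (1-2p)/(p^2*(1-p)^2).
p = 0.31, 1-2p = 0.38, p^2 = 0.0961, (1-p)^2 = 0.4761.
T = 0.38/(0.0961 * 0.4761) = 8.305428.
In the p-coordinate, Gamma^(alpha) = Gamma^(0) - (alpha/2)*T with Gamma^(0) = (1/2)*g'(p) = -T/2,
so Gamma^(alpha) = -((1+alpha)/2)*T.
alpha = 0, -(1+alpha)/2 = -0.5.
Gamma = -0.5 * 8.305428 = -4.1527

-4.1527


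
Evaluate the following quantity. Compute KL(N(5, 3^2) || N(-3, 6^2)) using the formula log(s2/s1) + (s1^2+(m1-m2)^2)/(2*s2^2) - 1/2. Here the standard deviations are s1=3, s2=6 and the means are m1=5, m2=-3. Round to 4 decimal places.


KL divergence between normal distributions:
KL = log(s2/s1) + (s1^2 + (m1-m2)^2)/(2*s2^2) - 1/2.
log(6/3) = 0.693147.
(3^2 + (5--3)^2)/(2*6^2) = (9 + 64)/72 = 1.013889.
KL = 0.693147 + 1.013889 - 0.5 = 1.2070

1.2070


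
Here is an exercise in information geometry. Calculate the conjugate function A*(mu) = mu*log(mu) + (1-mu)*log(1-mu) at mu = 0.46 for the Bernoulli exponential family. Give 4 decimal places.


Legendre transform for Bernoulli:
A*(mu) = mu*log(mu) + (1-mu)*log(1-mu).
mu = 0.46, 1-mu = 0.54.
mu*log(mu) = 0.46*log(0.46) = -0.357203.
(1-mu)*log(1-mu) = 0.54*log(0.54) = -0.332741.
A* = -0.357203 + -0.332741 = -0.6899

-0.6899


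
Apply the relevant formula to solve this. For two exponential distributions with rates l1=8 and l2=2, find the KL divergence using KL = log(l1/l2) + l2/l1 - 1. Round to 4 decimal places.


KL divergence for exponential family:
KL = log(l1/l2) + l2/l1 - 1.
log(8/2) = 1.386294.
2/8 = 0.25.
KL = 1.386294 + 0.25 - 1 = 0.6363

0.6363


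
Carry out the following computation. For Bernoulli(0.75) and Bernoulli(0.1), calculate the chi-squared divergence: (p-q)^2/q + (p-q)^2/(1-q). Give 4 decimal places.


Chi-squared divergence between Bernoulli distributions:
chi^2 = (p-q)^2/q + (p-q)^2/(1-q).
p = 0.75, q = 0.1, p-q = 0.65.
(p-q)^2 = 0.4225.
term1 = 0.4225/0.1 = 4.225.
term2 = 0.4225/0.9 = 0.469444.
chi^2 = 4.225 + 0.469444 = 4.6944

4.6944


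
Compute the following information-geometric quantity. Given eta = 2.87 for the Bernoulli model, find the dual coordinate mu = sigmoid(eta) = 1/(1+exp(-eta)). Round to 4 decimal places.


Dual coordinate (expectation parameter) for Bernoulli:
mu = 1/(1+exp(-eta)).
eta = 2.87.
exp(-eta) = exp(-2.87) = 0.056699.
mu = 1/(1+0.056699) = 0.9463

0.9463


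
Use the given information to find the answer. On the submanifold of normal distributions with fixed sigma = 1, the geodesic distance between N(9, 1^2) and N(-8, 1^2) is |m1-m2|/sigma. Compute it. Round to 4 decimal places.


On the fixed-variance normal subfamily, geodesic distance = |m1-m2|/sigma.
|9 - -8| = 17.
sigma = 1.
d = 17/1 = 17.0000

17.0000


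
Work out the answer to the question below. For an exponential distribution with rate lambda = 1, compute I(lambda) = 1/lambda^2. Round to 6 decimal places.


Fisher information for exponential: I(lambda) = 1/lambda^2.
lambda = 1, lambda^2 = 1.
I = 1/1 = 1.000000

1.000000


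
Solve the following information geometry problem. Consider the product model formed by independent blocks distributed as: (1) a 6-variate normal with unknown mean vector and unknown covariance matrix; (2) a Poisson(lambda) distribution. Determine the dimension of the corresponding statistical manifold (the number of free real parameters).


The dimension of a statistical manifold equals the number of free
(independent) real parameters of the model. For a product of independent
blocks the parameter counts add.
- 6-variate normal: 6 (mean) + 6*7/2 = 21 (symmetric covariance) = 27.
- Poisson (lambda): 1.
Total = 27 + 1 = 28.
Dimension = 28

28


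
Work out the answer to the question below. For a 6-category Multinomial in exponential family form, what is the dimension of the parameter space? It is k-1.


Exponential family dimension calculation:
For Multinomial with k=6 categories, dim = k-1 = 5.

5


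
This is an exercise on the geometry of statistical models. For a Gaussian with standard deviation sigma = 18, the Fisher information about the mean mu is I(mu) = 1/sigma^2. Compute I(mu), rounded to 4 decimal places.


The Fisher information for the mean of a normal distribution is I(mu) = 1/sigma^2.
sigma = 18, so sigma^2 = 324.
I(mu) = 1/324 = 0.0031

0.0031


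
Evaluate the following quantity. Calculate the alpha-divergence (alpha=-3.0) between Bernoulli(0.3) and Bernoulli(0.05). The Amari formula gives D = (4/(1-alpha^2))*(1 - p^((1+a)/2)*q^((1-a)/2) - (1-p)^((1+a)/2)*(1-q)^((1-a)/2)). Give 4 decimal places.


Amari alpha-divergence:
D = (4/(1-alpha^2))*(1 - p^((1+a)/2)*q^((1-a)/2) - (1-p)^((1+a)/2)*(1-q)^((1-a)/2)).
alpha = -3.0, p = 0.3, q = 0.05.
e1 = (1+alpha)/2 = -1.0, e2 = (1-alpha)/2 = 2.0.
t1 = p^e1 * q^e2 = 0.3^-1.0 * 0.05^2.0 = 0.008333.
t2 = (1-p)^e1 * (1-q)^e2 = 0.7^-1.0 * 0.95^2.0 = 1.289286.
4/(1-alpha^2) = -0.5.
D = -0.5*(1 - 0.008333 - 1.289286) = 0.1488

0.1488


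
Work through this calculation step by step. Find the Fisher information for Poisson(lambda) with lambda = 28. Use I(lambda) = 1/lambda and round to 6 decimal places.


Fisher information for Poisson: I(lambda) = 1/lambda.
lambda = 28.
I(lambda) = 1/28 = 0.035714

0.035714


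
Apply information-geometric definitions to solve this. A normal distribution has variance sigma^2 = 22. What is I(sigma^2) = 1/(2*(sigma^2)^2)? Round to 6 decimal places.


Fisher information for variance: I(sigma^2) = 1/(2*sigma^4).
sigma^2 = 22, so sigma^4 = 484.
I = 1/(2*484) = 1/968 = 0.001033

0.001033


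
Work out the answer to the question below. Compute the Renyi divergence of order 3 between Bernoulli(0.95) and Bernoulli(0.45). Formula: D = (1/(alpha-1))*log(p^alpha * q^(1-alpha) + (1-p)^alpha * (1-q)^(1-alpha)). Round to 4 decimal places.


Renyi divergence of order alpha between Bernoulli distributions:
D = (1/(alpha-1))*log(p^alpha * q^(1-alpha) + (1-p)^alpha * (1-q)^(1-alpha)).
alpha = 3, p = 0.95, q = 0.45.
p^alpha * q^(1-alpha) = 0.95^3 * 0.45^-2 = 4.233951.
(1-p)^alpha * (1-q)^(1-alpha) = 0.05^3 * 0.55^-2 = 0.000413.
sum = 4.233951 + 0.000413 = 4.234364.
D = (1/2)*log(4.234364) = 0.7216

0.7216


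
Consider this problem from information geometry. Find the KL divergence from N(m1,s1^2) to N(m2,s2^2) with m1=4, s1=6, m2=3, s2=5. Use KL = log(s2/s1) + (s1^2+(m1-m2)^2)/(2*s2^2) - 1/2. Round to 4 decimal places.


KL divergence between normal distributions:
KL = log(s2/s1) + (s1^2 + (m1-m2)^2)/(2*s2^2) - 1/2.
log(5/6) = -0.182322.
(6^2 + (4-3)^2)/(2*5^2) = (36 + 1)/50 = 0.74.
KL = -0.182322 + 0.74 - 0.5 = 0.0577

0.0577


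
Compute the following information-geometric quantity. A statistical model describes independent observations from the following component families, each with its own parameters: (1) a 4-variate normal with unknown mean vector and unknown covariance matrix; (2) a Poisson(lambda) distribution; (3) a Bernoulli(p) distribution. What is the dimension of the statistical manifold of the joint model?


The dimension of a statistical manifold equals the number of free
(independent) real parameters of the model. For a product of independent
blocks the parameter counts add.
- 4-variate normal: 4 (mean) + 4*5/2 = 10 (symmetric covariance) = 14.
- Poisson (lambda): 1.
- Bernoulli (p): 1.
Total = 14 + 1 + 1 = 16.
Dimension = 16

16


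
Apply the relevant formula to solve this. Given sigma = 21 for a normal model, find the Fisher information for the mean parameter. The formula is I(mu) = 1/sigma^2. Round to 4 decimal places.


The Fisher information for the mean of a normal distribution is I(mu) = 1/sigma^2.
sigma = 21, so sigma^2 = 441.
I(mu) = 1/441 = 0.0023

0.0023


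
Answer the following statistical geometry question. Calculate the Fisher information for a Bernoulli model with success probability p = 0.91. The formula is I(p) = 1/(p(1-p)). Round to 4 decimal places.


For Bernoulli(p), Fisher information is I(p) = 1/(p*(1-p)).
p = 0.91, 1-p = 0.09.
p*(1-p) = 0.0819.
I(p) = 1/0.0819 = 12.2100

12.2100


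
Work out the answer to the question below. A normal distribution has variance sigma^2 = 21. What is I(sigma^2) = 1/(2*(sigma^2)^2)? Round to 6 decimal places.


Fisher information for variance: I(sigma^2) = 1/(2*sigma^4).
sigma^2 = 21, so sigma^4 = 441.
I = 1/(2*441) = 1/882 = 0.001134

0.001134


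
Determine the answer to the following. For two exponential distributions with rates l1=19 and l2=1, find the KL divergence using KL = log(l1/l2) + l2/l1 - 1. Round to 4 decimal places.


KL divergence for exponential family:
KL = log(l1/l2) + l2/l1 - 1.
log(19/1) = 2.944439.
1/19 = 0.052632.
KL = 2.944439 + 0.052632 - 1 = 1.9971

1.9971


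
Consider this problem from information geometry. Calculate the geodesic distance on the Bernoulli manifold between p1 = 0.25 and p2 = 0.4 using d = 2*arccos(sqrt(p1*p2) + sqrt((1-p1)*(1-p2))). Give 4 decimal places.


Geodesic distance on Bernoulli manifold:
d(p1,p2) = 2*arccos(sqrt(p1*p2) + sqrt((1-p1)*(1-p2))).
sqrt(p1*p2) = sqrt(0.25*0.4) = 0.316228.
sqrt((1-p1)*(1-p2)) = sqrt(0.75*0.6) = 0.67082.
arg = 0.316228 + 0.67082 = 0.987048.
d = 2*arccos(0.987048) = 0.3222

0.3222


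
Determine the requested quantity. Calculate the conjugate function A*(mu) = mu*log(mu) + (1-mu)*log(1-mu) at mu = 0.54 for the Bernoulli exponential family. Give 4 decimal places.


Legendre transform for Bernoulli:
A*(mu) = mu*log(mu) + (1-mu)*log(1-mu).
mu = 0.54, 1-mu = 0.46.
mu*log(mu) = 0.54*log(0.54) = -0.332741.
(1-mu)*log(1-mu) = 0.46*log(0.46) = -0.357203.
A* = -0.332741 + -0.357203 = -0.6899

-0.6899


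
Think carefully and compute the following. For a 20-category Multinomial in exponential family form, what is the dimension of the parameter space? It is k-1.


Exponential family dimension calculation:
For Multinomial with k=20 categories, dim = k-1 = 19.

19


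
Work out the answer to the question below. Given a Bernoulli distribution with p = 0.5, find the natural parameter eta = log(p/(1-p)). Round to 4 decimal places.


Natural parameter for Bernoulli: eta = log(p/(1-p)).
p = 0.5, 1-p = 0.5.
p/(1-p) = 1.0.
eta = log(1.0) = 0.0000

0.0000


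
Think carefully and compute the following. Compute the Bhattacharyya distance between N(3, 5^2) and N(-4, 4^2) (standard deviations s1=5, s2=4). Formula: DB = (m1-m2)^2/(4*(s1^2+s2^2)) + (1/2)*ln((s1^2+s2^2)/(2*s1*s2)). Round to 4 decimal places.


Bhattacharyya distance between two Gaussians:
DB = (m1-m2)^2/(4*(s1^2+s2^2)) + (1/2)*ln((s1^2+s2^2)/(2*s1*s2)).
(m1-m2)^2 = (7)^2 = 49.
s1^2+s2^2 = 25 + 16 = 41.
term1 = 49/164 = 0.29878.
term2 = 0.5*ln(41/40.0) = 0.012346.
DB = 0.29878 + 0.012346 = 0.3111

0.3111


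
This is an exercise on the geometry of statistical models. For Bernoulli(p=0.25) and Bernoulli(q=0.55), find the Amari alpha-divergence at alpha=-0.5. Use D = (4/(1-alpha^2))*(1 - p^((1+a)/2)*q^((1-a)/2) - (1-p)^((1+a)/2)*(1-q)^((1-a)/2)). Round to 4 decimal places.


Amari alpha-divergence:
D = (4/(1-alpha^2))*(1 - p^((1+a)/2)*q^((1-a)/2) - (1-p)^((1+a)/2)*(1-q)^((1-a)/2)).
alpha = -0.5, p = 0.25, q = 0.55.
e1 = (1+alpha)/2 = 0.25, e2 = (1-alpha)/2 = 0.75.
t1 = p^e1 * q^e2 = 0.25^0.25 * 0.55^0.75 = 0.451603.
t2 = (1-p)^e1 * (1-q)^e2 = 0.75^0.25 * 0.45^0.75 = 0.511299.
4/(1-alpha^2) = 5.333333.
D = 5.333333*(1 - 0.451603 - 0.511299) = 0.1979

0.1979


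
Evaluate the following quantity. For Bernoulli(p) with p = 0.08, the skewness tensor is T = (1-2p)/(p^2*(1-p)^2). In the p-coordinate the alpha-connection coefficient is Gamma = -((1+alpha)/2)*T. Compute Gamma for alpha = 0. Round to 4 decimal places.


Skewness (Amari-Chentsov) tensor: T = (1-2p)/(p^2*(1-p)^2).
p = 0.08, 1-2p = 0.84, p^2 = 0.0064, (1-p)^2 = 0.8464.
T = 0.84/(0.0064 * 0.8464) = 155.068526.
In the p-coordinate, Gamma^(alpha) = Gamma^(0) - (alpha/2)*T with Gamma^(0) = (1/2)*g'(p) = -T/2,
so Gamma^(alpha) = -((1+alpha)/2)*T.
alpha = 0, -(1+alpha)/2 = -0.5.
Gamma = -0.5 * 155.068526 = -77.5343

-77.5343


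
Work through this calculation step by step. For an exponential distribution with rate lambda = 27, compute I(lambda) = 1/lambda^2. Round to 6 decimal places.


Fisher information for exponential: I(lambda) = 1/lambda^2.
lambda = 27, lambda^2 = 729.
I = 1/729 = 0.001372

0.001372


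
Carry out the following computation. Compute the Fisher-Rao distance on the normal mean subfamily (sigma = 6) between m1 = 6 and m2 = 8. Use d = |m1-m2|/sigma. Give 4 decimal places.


On the fixed-variance normal subfamily, geodesic distance = |m1-m2|/sigma.
|6 - 8| = 2.
sigma = 6.
d = 2/6 = 0.3333

0.3333


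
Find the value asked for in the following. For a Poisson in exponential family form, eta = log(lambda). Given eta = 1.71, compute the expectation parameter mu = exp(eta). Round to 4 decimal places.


Expectation parameter for Poisson exponential family:
mu = exp(eta).
eta = 1.71.
mu = exp(1.71) = 5.5290

5.5290


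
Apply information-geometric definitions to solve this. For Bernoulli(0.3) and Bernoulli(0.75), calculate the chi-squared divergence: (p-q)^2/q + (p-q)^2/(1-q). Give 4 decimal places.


Chi-squared divergence between Bernoulli distributions:
chi^2 = (p-q)^2/q + (p-q)^2/(1-q).
p = 0.3, q = 0.75, p-q = -0.45.
(p-q)^2 = 0.2025.
term1 = 0.2025/0.75 = 0.27.
term2 = 0.2025/0.25 = 0.81.
chi^2 = 0.27 + 0.81 = 1.0800

1.0800


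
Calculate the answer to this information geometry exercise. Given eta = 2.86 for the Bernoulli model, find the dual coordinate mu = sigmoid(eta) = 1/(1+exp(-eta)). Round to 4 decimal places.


Dual coordinate (expectation parameter) for Bernoulli:
mu = 1/(1+exp(-eta)).
eta = 2.86.
exp(-eta) = exp(-2.86) = 0.057269.
mu = 1/(1+0.057269) = 0.9458

0.9458


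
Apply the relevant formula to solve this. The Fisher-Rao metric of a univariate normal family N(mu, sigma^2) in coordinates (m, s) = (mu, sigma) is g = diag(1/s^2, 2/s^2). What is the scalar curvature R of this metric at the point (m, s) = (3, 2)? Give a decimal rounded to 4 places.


The metric has the form g = (A dm^2 + B ds^2)/s^2 with A = 1, B = 2.
Substitute u = sqrt(A/B)*m: g = B*(du^2 + ds^2)/s^2, i.e. B times the
Poincare upper half-plane metric, which has constant Gaussian curvature -1.
Scaling a 2D metric by a constant c divides the Gaussian curvature by c,
so K = -1/B = -1/(2) = -0.5000 everywhere (the point (m, s) = (3, 2) is irrelevant:
the curvature is constant).
Scalar curvature in dimension 2: R = 2K = -2/(2) = -1.0000.

-1.0000


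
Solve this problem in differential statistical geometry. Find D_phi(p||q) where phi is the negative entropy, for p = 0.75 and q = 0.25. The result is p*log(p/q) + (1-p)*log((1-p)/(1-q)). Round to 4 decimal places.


Bregman divergence with negative entropy generator:
D = p*log(p/q) + (1-p)*log((1-p)/(1-q)).
p = 0.75, q = 0.25.
p*log(p/q) = 0.75*log(0.75/0.25) = 0.823959.
(1-p)*log((1-p)/(1-q)) = 0.25*log(0.25/0.75) = -0.274653.
D = 0.823959 + -0.274653 = 0.5493

0.5493


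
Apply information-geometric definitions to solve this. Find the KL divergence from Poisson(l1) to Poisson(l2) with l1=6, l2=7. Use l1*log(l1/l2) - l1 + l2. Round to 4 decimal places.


KL divergence for Poisson:
KL = l1*log(l1/l2) - l1 + l2.
l1 = 6, l2 = 7.
log(6/7) = -0.154151.
l1*log(l1/l2) = 6 * -0.154151 = -0.924904.
KL = -0.924904 - 6 + 7 = 0.0751

0.0751


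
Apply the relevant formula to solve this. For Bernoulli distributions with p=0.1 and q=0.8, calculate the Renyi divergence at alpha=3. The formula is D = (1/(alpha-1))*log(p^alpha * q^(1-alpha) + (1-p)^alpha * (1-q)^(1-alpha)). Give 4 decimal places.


Renyi divergence of order alpha between Bernoulli distributions:
D = (1/(alpha-1))*log(p^alpha * q^(1-alpha) + (1-p)^alpha * (1-q)^(1-alpha)).
alpha = 3, p = 0.1, q = 0.8.
p^alpha * q^(1-alpha) = 0.1^3 * 0.8^-2 = 0.001563.
(1-p)^alpha * (1-q)^(1-alpha) = 0.9^3 * 0.2^-2 = 18.225.
sum = 0.001563 + 18.225 = 18.226563.
D = (1/2)*log(18.226563) = 1.4514

1.4514


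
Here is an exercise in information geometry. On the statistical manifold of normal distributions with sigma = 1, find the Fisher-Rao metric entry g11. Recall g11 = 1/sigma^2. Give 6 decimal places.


For the 2-parameter normal family, the Fisher metric has:
  g11 = 1/sigma^2, g22 = 2/sigma^2.
sigma = 1, sigma^2 = 1.
g11 = 1.000000

1.000000


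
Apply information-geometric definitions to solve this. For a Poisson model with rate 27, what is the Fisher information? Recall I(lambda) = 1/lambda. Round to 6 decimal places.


Fisher information for Poisson: I(lambda) = 1/lambda.
lambda = 27.
I(lambda) = 1/27 = 0.037037

0.037037


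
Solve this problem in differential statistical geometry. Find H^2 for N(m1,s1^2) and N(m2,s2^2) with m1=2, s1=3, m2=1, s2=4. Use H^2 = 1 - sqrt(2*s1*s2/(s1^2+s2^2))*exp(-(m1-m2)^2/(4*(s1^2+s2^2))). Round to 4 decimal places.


Squared Hellinger distance for Gaussians:
H^2 = 1 - sqrt(2*s1*s2/(s1^2+s2^2)) * exp(-(m1-m2)^2/(4*(s1^2+s2^2))).
s1^2 = 9, s2^2 = 16, s1^2+s2^2 = 25.
sqrt(2*3*4/(25)) = 0.979796.
(m1-m2)^2 = (1)^2 = 1.
exp(-1/(4*25)) = exp(-0.01) = 0.99005.
H^2 = 1 - 0.979796*0.99005 = 0.0300

0.0300


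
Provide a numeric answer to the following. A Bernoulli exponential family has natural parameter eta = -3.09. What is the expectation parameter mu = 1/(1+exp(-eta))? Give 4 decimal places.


Dual coordinate (expectation parameter) for Bernoulli:
mu = 1/(1+exp(-eta)).
eta = -3.09.
exp(-eta) = exp(3.09) = 21.977078.
mu = 1/(1+21.977078) = 0.0435

0.0435


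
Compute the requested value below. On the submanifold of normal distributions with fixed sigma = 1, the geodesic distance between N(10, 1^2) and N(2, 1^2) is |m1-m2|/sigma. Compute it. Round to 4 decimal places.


On the fixed-variance normal subfamily, geodesic distance = |m1-m2|/sigma.
|10 - 2| = 8.
sigma = 1.
d = 8/1 = 8.0000

8.0000


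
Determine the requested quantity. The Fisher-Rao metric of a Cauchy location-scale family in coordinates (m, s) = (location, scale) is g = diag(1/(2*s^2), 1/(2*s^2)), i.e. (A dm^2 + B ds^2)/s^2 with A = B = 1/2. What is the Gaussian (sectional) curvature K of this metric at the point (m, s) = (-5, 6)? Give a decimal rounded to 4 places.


The metric has the form g = (A dm^2 + B ds^2)/s^2 with A = 1/2, B = 1/2.
Substitute u = sqrt(A/B)*m: g = B*(du^2 + ds^2)/s^2, i.e. B times the
Poincare upper half-plane metric, which has constant Gaussian curvature -1.
Scaling a 2D metric by a constant c divides the Gaussian curvature by c,
so K = -1/B = -1/(1/2) = -2.0000 everywhere (the point (m, s) = (-5, 6) is irrelevant:
the curvature is constant).
The requested Gaussian curvature is K = -2.0000.

-2.0000


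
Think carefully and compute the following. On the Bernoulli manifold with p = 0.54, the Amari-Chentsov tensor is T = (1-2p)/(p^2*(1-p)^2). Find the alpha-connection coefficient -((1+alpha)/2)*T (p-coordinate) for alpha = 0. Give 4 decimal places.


Skewness (Amari-Chentsov) tensor: T = (1-2p)/(p^2*(1-p)^2).
p = 0.54, 1-2p = -0.08, p^2 = 0.2916, (1-p)^2 = 0.2116.
T = -0.08/(0.2916 * 0.2116) = -1.296543.
In the p-coordinate, Gamma^(alpha) = Gamma^(0) - (alpha/2)*T with Gamma^(0) = (1/2)*g'(p) = -T/2,
so Gamma^(alpha) = -((1+alpha)/2)*T.
alpha = 0, -(1+alpha)/2 = -0.5.
Gamma = -0.5 * -1.296543 = 0.6483

0.6483


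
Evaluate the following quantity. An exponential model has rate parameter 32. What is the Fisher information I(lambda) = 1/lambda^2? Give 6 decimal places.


Fisher information for exponential: I(lambda) = 1/lambda^2.
lambda = 32, lambda^2 = 1024.
I = 1/1024 = 0.000977

0.000977


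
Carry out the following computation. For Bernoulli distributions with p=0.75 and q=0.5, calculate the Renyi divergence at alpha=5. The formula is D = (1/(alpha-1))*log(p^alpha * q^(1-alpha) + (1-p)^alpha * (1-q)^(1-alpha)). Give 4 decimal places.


Renyi divergence of order alpha between Bernoulli distributions:
D = (1/(alpha-1))*log(p^alpha * q^(1-alpha) + (1-p)^alpha * (1-q)^(1-alpha)).
alpha = 5, p = 0.75, q = 0.5.
p^alpha * q^(1-alpha) = 0.75^5 * 0.5^-4 = 3.796875.
(1-p)^alpha * (1-q)^(1-alpha) = 0.25^5 * 0.5^-4 = 0.015625.
sum = 3.796875 + 0.015625 = 3.8125.
D = (1/4)*log(3.8125) = 0.3346

0.3346


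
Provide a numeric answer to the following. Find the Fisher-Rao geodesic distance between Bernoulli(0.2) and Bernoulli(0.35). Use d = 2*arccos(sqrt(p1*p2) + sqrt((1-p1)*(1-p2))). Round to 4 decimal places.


Geodesic distance on Bernoulli manifold:
d(p1,p2) = 2*arccos(sqrt(p1*p2) + sqrt((1-p1)*(1-p2))).
sqrt(p1*p2) = sqrt(0.2*0.35) = 0.264575.
sqrt((1-p1)*(1-p2)) = sqrt(0.8*0.65) = 0.72111.
arg = 0.264575 + 0.72111 = 0.985685.
d = 2*arccos(0.985685) = 0.3388

0.3388


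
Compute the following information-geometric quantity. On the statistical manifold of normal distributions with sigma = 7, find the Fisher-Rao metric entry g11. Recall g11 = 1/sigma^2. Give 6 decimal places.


For the 2-parameter normal family, the Fisher metric has:
  g11 = 1/sigma^2, g22 = 2/sigma^2.
sigma = 7, sigma^2 = 49.
g11 = 0.020408

0.020408


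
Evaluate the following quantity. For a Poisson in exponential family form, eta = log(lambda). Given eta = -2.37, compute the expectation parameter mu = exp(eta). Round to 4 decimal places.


Expectation parameter for Poisson exponential family:
mu = exp(eta).
eta = -2.37.
mu = exp(-2.37) = 0.0935

0.0935


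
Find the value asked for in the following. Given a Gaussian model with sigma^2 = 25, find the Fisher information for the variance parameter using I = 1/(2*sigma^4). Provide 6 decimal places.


Fisher information for variance: I(sigma^2) = 1/(2*sigma^4).
sigma^2 = 25, so sigma^4 = 625.
I = 1/(2*625) = 1/1250 = 0.000800

0.000800


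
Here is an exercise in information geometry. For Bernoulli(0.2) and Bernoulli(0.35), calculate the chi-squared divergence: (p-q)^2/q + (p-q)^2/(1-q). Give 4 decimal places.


Chi-squared divergence between Bernoulli distributions:
chi^2 = (p-q)^2/q + (p-q)^2/(1-q).
p = 0.2, q = 0.35, p-q = -0.15.
(p-q)^2 = 0.0225.
term1 = 0.0225/0.35 = 0.064286.
term2 = 0.0225/0.65 = 0.034615.
chi^2 = 0.064286 + 0.034615 = 0.0989

0.0989


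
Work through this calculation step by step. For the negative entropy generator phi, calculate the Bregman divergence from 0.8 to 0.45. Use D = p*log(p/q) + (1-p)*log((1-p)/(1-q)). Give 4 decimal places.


Bregman divergence with negative entropy generator:
D = p*log(p/q) + (1-p)*log((1-p)/(1-q)).
p = 0.8, q = 0.45.
p*log(p/q) = 0.8*log(0.8/0.45) = 0.460291.
(1-p)*log((1-p)/(1-q)) = 0.2*log(0.2/0.55) = -0.20232.
D = 0.460291 + -0.20232 = 0.2580

0.2580


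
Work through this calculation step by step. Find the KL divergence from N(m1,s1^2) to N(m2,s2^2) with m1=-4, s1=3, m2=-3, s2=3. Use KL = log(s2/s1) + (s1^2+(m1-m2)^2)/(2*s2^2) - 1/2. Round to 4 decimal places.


KL divergence between normal distributions:
KL = log(s2/s1) + (s1^2 + (m1-m2)^2)/(2*s2^2) - 1/2.
log(3/3) = 0.0.
(3^2 + (-4--3)^2)/(2*3^2) = (9 + 1)/18 = 0.555556.
KL = 0.0 + 0.555556 - 0.5 = 0.0556

0.0556


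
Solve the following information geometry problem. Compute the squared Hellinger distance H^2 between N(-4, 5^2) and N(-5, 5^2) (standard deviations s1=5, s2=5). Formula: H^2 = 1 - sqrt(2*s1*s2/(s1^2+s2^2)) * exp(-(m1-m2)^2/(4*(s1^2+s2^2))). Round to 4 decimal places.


Squared Hellinger distance for Gaussians:
H^2 = 1 - sqrt(2*s1*s2/(s1^2+s2^2)) * exp(-(m1-m2)^2/(4*(s1^2+s2^2))).
s1^2 = 25, s2^2 = 25, s1^2+s2^2 = 50.
sqrt(2*5*5/(50)) = 1.0.
(m1-m2)^2 = (1)^2 = 1.
exp(-1/(4*50)) = exp(-0.005) = 0.995012.
H^2 = 1 - 1.0*0.995012 = 0.0050

0.0050


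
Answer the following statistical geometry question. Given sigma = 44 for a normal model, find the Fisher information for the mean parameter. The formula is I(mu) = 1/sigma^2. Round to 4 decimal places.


The Fisher information for the mean of a normal distribution is I(mu) = 1/sigma^2.
sigma = 44, so sigma^2 = 1936.
I(mu) = 1/1936 = 0.0005

0.0005


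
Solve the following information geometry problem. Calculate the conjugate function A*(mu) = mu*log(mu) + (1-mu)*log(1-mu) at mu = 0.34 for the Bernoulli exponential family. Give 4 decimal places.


Legendre transform for Bernoulli:
A*(mu) = mu*log(mu) + (1-mu)*log(1-mu).
mu = 0.34, 1-mu = 0.66.
mu*log(mu) = 0.34*log(0.34) = -0.366795.
(1-mu)*log(1-mu) = 0.66*log(0.66) = -0.27424.
A* = -0.366795 + -0.27424 = -0.6410

-0.6410


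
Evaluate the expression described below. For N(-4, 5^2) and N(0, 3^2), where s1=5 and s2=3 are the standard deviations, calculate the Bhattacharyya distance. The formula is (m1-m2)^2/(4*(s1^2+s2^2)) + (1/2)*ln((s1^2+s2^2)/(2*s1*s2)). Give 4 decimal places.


Bhattacharyya distance between two Gaussians:
DB = (m1-m2)^2/(4*(s1^2+s2^2)) + (1/2)*ln((s1^2+s2^2)/(2*s1*s2)).
(m1-m2)^2 = (-4)^2 = 16.
s1^2+s2^2 = 25 + 9 = 34.
term1 = 16/136 = 0.117647.
term2 = 0.5*ln(34/30.0) = 0.062582.
DB = 0.117647 + 0.062582 = 0.1802

0.1802


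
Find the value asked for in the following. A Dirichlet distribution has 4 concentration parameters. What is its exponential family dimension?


Exponential family dimension calculation:
Dirichlet with 4 components has 4 natural parameters.

4


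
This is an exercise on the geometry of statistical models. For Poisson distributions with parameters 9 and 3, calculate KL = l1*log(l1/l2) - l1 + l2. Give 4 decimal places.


KL divergence for Poisson:
KL = l1*log(l1/l2) - l1 + l2.
l1 = 9, l2 = 3.
log(9/3) = 1.098612.
l1*log(l1/l2) = 9 * 1.098612 = 9.887511.
KL = 9.887511 - 9 + 3 = 3.8875

3.8875


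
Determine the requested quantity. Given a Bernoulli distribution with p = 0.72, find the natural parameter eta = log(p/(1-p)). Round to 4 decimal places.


Natural parameter for Bernoulli: eta = log(p/(1-p)).
p = 0.72, 1-p = 0.28.
p/(1-p) = 2.571429.
eta = log(2.571429) = 0.9445

0.9445


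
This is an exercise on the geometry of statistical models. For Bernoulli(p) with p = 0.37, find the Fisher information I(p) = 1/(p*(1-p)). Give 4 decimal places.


For Bernoulli(p), Fisher information is I(p) = 1/(p*(1-p)).
p = 0.37, 1-p = 0.63.
p*(1-p) = 0.2331.
I(p) = 1/0.2331 = 4.2900

4.2900


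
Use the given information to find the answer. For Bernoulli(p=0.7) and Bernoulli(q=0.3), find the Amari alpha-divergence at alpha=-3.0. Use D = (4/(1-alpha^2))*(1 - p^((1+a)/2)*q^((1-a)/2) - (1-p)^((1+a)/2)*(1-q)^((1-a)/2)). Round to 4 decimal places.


Amari alpha-divergence:
D = (4/(1-alpha^2))*(1 - p^((1+a)/2)*q^((1-a)/2) - (1-p)^((1+a)/2)*(1-q)^((1-a)/2)).
alpha = -3.0, p = 0.7, q = 0.3.
e1 = (1+alpha)/2 = -1.0, e2 = (1-alpha)/2 = 2.0.
t1 = p^e1 * q^e2 = 0.7^-1.0 * 0.3^2.0 = 0.128571.
t2 = (1-p)^e1 * (1-q)^e2 = 0.3^-1.0 * 0.7^2.0 = 1.633333.
4/(1-alpha^2) = -0.5.
D = -0.5*(1 - 0.128571 - 1.633333) = 0.3810

0.3810


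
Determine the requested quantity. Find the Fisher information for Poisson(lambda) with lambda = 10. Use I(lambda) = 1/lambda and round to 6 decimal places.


Fisher information for Poisson: I(lambda) = 1/lambda.
lambda = 10.
I(lambda) = 1/10 = 0.100000

0.100000


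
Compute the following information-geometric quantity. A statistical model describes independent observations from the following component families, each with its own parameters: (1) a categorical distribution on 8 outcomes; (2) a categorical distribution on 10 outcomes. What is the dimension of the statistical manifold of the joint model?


The dimension of a statistical manifold equals the number of free
(independent) real parameters of the model. For a product of independent
blocks the parameter counts add.
- categorical on 8 outcomes (probabilities sum to 1): 8-1 = 7.
- categorical on 10 outcomes (probabilities sum to 1): 10-1 = 9.
Total = 7 + 9 = 16.
Dimension = 16

16


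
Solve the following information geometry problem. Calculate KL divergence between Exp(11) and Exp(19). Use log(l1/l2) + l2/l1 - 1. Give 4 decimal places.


KL divergence for exponential family:
KL = log(l1/l2) + l2/l1 - 1.
log(11/19) = -0.546544.
19/11 = 1.727273.
KL = -0.546544 + 1.727273 - 1 = 0.1807

0.1807


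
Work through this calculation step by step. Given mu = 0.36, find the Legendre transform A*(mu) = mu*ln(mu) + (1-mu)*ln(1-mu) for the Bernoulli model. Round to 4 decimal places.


Legendre transform for Bernoulli:
A*(mu) = mu*log(mu) + (1-mu)*log(1-mu).
mu = 0.36, 1-mu = 0.64.
mu*log(mu) = 0.36*log(0.36) = -0.367794.
(1-mu)*log(1-mu) = 0.64*log(0.64) = -0.285624.
A* = -0.367794 + -0.285624 = -0.6534

-0.6534


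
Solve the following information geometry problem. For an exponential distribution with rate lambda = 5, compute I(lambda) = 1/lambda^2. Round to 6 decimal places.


Fisher information for exponential: I(lambda) = 1/lambda^2.
lambda = 5, lambda^2 = 25.
I = 1/25 = 0.040000

0.040000


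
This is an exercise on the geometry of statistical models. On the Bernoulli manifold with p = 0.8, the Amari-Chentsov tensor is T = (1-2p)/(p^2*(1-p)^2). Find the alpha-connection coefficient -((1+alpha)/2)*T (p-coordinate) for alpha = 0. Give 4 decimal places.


Skewness (Amari-Chentsov) tensor: T = (1-2p)/(p^2*(1-p)^2).
p = 0.8, 1-2p = -0.6, p^2 = 0.64, (1-p)^2 = 0.04.
T = -0.6/(0.64 * 0.04) = -23.4375.
In the p-coordinate, Gamma^(alpha) = Gamma^(0) - (alpha/2)*T with Gamma^(0) = (1/2)*g'(p) = -T/2,
so Gamma^(alpha) = -((1+alpha)/2)*T.
alpha = 0, -(1+alpha)/2 = -0.5.
Gamma = -0.5 * -23.4375 = 11.7188

11.7188


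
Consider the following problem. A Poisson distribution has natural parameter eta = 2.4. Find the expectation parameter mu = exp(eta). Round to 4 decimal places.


Expectation parameter for Poisson exponential family:
mu = exp(eta).
eta = 2.4.
mu = exp(2.4) = 11.0232

11.0232


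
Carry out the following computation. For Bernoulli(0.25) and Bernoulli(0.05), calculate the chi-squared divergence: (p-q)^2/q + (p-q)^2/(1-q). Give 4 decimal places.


Chi-squared divergence between Bernoulli distributions:
chi^2 = (p-q)^2/q + (p-q)^2/(1-q).
p = 0.25, q = 0.05, p-q = 0.2.
(p-q)^2 = 0.04.
term1 = 0.04/0.05 = 0.8.
term2 = 0.04/0.95 = 0.042105.
chi^2 = 0.8 + 0.042105 = 0.8421

0.8421


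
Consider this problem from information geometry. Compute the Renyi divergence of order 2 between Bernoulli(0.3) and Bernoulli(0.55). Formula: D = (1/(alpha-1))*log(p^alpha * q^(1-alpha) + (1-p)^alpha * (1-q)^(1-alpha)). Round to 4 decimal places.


Renyi divergence of order alpha between Bernoulli distributions:
D = (1/(alpha-1))*log(p^alpha * q^(1-alpha) + (1-p)^alpha * (1-q)^(1-alpha)).
alpha = 2, p = 0.3, q = 0.55.
p^alpha * q^(1-alpha) = 0.3^2 * 0.55^-1 = 0.163636.
(1-p)^alpha * (1-q)^(1-alpha) = 0.7^2 * 0.45^-1 = 1.088889.
sum = 0.163636 + 1.088889 = 1.252525.
D = (1/1)*log(1.252525) = 0.2252

0.2252


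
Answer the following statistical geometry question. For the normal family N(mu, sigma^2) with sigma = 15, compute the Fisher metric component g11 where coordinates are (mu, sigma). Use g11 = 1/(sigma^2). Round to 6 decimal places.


For the 2-parameter normal family, the Fisher metric has:
  g11 = 1/sigma^2, g22 = 2/sigma^2.
sigma = 15, sigma^2 = 225.
g11 = 0.004444

0.004444


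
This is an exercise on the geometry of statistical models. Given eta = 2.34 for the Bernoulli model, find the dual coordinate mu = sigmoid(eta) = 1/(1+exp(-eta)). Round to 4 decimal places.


Dual coordinate (expectation parameter) for Bernoulli:
mu = 1/(1+exp(-eta)).
eta = 2.34.
exp(-eta) = exp(-2.34) = 0.096328.
mu = 1/(1+0.096328) = 0.9121

0.9121


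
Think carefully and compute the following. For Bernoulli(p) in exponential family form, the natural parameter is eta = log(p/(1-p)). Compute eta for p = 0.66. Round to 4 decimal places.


Natural parameter for Bernoulli: eta = log(p/(1-p)).
p = 0.66, 1-p = 0.34.
p/(1-p) = 1.941176.
eta = log(1.941176) = 0.6633

0.6633


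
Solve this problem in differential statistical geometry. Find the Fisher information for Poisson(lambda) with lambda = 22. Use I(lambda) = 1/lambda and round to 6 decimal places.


Fisher information for Poisson: I(lambda) = 1/lambda.
lambda = 22.
I(lambda) = 1/22 = 0.045455

0.045455


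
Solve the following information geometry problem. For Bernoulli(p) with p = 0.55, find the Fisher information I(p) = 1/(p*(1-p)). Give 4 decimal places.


For Bernoulli(p), Fisher information is I(p) = 1/(p*(1-p)).
p = 0.55, 1-p = 0.45.
p*(1-p) = 0.2475.
I(p) = 1/0.2475 = 4.0404

4.0404


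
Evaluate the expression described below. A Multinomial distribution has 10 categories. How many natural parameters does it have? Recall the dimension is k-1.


Exponential family dimension calculation:
For Multinomial with k=10 categories, dim = k-1 = 9.

9


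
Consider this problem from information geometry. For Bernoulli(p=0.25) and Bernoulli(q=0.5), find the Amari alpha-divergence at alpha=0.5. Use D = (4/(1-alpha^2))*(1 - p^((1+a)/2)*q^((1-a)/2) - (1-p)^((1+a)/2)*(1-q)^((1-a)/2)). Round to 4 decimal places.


Amari alpha-divergence:
D = (4/(1-alpha^2))*(1 - p^((1+a)/2)*q^((1-a)/2) - (1-p)^((1+a)/2)*(1-q)^((1-a)/2)).
alpha = 0.5, p = 0.25, q = 0.5.
e1 = (1+alpha)/2 = 0.75, e2 = (1-alpha)/2 = 0.25.
t1 = p^e1 * q^e2 = 0.25^0.75 * 0.5^0.25 = 0.297302.
t2 = (1-p)^e1 * (1-q)^e2 = 0.75^0.75 * 0.5^0.25 = 0.677702.
4/(1-alpha^2) = 5.333333.
D = 5.333333*(1 - 0.297302 - 0.677702) = 0.1333

0.1333


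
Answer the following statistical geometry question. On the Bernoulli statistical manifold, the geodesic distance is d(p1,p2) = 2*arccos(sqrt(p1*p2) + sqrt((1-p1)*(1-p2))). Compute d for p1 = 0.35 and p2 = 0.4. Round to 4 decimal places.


Geodesic distance on Bernoulli manifold:
d(p1,p2) = 2*arccos(sqrt(p1*p2) + sqrt((1-p1)*(1-p2))).
sqrt(p1*p2) = sqrt(0.35*0.4) = 0.374166.
sqrt((1-p1)*(1-p2)) = sqrt(0.65*0.6) = 0.6245.
arg = 0.374166 + 0.6245 = 0.998666.
d = 2*arccos(0.998666) = 0.1033

0.1033


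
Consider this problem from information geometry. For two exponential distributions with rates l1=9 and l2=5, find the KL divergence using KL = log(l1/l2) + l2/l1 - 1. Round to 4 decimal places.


KL divergence for exponential family:
KL = log(l1/l2) + l2/l1 - 1.
log(9/5) = 0.587787.
5/9 = 0.555556.
KL = 0.587787 + 0.555556 - 1 = 0.1433

0.1433


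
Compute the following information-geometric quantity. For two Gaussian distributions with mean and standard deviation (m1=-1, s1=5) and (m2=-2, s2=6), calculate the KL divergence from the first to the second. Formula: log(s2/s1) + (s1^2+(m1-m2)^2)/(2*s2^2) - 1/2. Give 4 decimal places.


KL divergence between normal distributions:
KL = log(s2/s1) + (s1^2 + (m1-m2)^2)/(2*s2^2) - 1/2.
log(6/5) = 0.182322.
(5^2 + (-1--2)^2)/(2*6^2) = (25 + 1)/72 = 0.361111.
KL = 0.182322 + 0.361111 - 0.5 = 0.0434

0.0434


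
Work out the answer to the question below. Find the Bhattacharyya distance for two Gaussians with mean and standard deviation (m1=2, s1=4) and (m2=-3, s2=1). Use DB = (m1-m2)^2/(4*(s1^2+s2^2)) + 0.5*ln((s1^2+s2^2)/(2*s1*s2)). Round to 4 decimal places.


Bhattacharyya distance between two Gaussians:
DB = (m1-m2)^2/(4*(s1^2+s2^2)) + (1/2)*ln((s1^2+s2^2)/(2*s1*s2)).
(m1-m2)^2 = (5)^2 = 25.
s1^2+s2^2 = 16 + 1 = 17.
term1 = 25/68 = 0.367647.
term2 = 0.5*ln(17/8.0) = 0.376886.
DB = 0.367647 + 0.376886 = 0.7445

0.7445


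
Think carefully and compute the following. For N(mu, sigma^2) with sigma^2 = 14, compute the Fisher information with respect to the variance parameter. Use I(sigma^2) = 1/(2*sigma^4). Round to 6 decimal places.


Fisher information for variance: I(sigma^2) = 1/(2*sigma^4).
sigma^2 = 14, so sigma^4 = 196.
I = 1/(2*196) = 1/392 = 0.002551

0.002551


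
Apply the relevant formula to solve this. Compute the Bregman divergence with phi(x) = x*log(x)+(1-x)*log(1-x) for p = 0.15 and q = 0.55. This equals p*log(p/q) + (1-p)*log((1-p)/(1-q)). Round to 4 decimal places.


Bregman divergence with negative entropy generator:
D = p*log(p/q) + (1-p)*log((1-p)/(1-q)).
p = 0.15, q = 0.55.
p*log(p/q) = 0.15*log(0.15/0.55) = -0.194892.
(1-p)*log((1-p)/(1-q)) = 0.85*log(0.85/0.45) = 0.54059.
D = -0.194892 + 0.54059 = 0.3457

0.3457


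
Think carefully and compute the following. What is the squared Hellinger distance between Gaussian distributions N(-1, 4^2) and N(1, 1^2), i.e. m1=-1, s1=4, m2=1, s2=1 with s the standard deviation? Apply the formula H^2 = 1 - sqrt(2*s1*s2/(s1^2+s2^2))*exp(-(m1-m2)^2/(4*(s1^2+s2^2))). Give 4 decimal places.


Squared Hellinger distance for Gaussians:
H^2 = 1 - sqrt(2*s1*s2/(s1^2+s2^2)) * exp(-(m1-m2)^2/(4*(s1^2+s2^2))).
s1^2 = 16, s2^2 = 1, s1^2+s2^2 = 17.
sqrt(2*4*1/(17)) = 0.685994.
(m1-m2)^2 = (-2)^2 = 4.
exp(-4/(4*17)) = exp(-0.058824) = 0.942873.
H^2 = 1 - 0.685994*0.942873 = 0.3532

0.3532


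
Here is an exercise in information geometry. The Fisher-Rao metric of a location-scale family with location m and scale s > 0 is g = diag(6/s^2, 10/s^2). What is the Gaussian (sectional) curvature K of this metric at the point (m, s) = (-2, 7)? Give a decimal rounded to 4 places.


The metric has the form g = (A dm^2 + B ds^2)/s^2 with A = 6, B = 10.
Substitute u = sqrt(A/B)*m: g = B*(du^2 + ds^2)/s^2, i.e. B times the
Poincare upper half-plane metric, which has constant Gaussian curvature -1.
Scaling a 2D metric by a constant c divides the Gaussian curvature by c,
so K = -1/B = -1/(10) = -0.1000 everywhere (the point (m, s) = (-2, 7) is irrelevant:
the curvature is constant).
The requested Gaussian curvature is K = -0.1000.

-0.1000


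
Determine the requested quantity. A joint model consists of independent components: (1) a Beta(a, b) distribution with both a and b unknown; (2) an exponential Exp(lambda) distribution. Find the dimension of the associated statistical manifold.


The dimension of a statistical manifold equals the number of free
(independent) real parameters of the model. For a product of independent
blocks the parameter counts add.
- Beta (a, b): 2.
- exponential (lambda): 1.
Total = 2 + 1 = 3.
Dimension = 3

3


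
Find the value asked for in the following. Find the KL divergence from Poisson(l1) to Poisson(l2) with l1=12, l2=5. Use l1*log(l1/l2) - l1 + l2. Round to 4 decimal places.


KL divergence for Poisson:
KL = l1*log(l1/l2) - l1 + l2.
l1 = 12, l2 = 5.
log(12/5) = 0.875469.
l1*log(l1/l2) = 12 * 0.875469 = 10.505625.
KL = 10.505625 - 12 + 5 = 3.5056

3.5056


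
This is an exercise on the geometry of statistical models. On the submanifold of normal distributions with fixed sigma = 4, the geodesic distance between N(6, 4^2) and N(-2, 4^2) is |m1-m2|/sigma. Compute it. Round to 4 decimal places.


On the fixed-variance normal subfamily, geodesic distance = |m1-m2|/sigma.
|6 - -2| = 8.
sigma = 4.
d = 8/4 = 2.0000

2.0000


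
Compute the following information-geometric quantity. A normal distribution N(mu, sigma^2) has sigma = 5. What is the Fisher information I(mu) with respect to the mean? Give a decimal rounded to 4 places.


The Fisher information for the mean of a normal distribution is I(mu) = 1/sigma^2.
sigma = 5, so sigma^2 = 25.
I(mu) = 1/25 = 0.0400

0.0400


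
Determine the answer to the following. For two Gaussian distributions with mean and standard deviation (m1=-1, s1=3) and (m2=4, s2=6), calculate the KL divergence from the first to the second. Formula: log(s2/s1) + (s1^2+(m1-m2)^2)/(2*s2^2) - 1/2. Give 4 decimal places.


KL divergence between normal distributions:
KL = log(s2/s1) + (s1^2 + (m1-m2)^2)/(2*s2^2) - 1/2.
log(6/3) = 0.693147.
(3^2 + (-1-4)^2)/(2*6^2) = (9 + 25)/72 = 0.472222.
KL = 0.693147 + 0.472222 - 0.5 = 0.6654

0.6654


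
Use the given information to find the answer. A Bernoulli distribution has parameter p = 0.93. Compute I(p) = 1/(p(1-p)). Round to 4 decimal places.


For Bernoulli(p), Fisher information is I(p) = 1/(p*(1-p)).
p = 0.93, 1-p = 0.07.
p*(1-p) = 0.0651.
I(p) = 1/0.0651 = 15.3610

15.3610


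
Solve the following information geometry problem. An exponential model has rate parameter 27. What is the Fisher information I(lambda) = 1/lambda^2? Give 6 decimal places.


Fisher information for exponential: I(lambda) = 1/lambda^2.
lambda = 27, lambda^2 = 729.
I = 1/729 = 0.001372

0.001372
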